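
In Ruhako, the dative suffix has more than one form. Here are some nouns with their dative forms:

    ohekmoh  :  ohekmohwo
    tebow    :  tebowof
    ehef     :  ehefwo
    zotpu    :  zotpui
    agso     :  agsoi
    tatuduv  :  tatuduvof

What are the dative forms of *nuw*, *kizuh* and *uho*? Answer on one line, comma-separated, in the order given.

nuwof, kizuhwo, uhoi

The suffix is conditioned by the final sound: -wo when the stem ends in a voiceless consonant (*ohekmoh*, *ehef*); -of when the stem ends in a voiced consonant (*tebow*, *tatuduv*); -i when the stem ends in a vowel (*zotpu*, *agso*).
*nuw*: final sound = /w/, a voiced consonant → -of → *nuwof*.
Since the final sound of *kizuh* is /h/ (a voiceless consonant), it takes -wo, giving *kizuhwo*.
The final sound of *uho* is /o/, which is a vowel, so the suffix is -i, giving *uhoi*.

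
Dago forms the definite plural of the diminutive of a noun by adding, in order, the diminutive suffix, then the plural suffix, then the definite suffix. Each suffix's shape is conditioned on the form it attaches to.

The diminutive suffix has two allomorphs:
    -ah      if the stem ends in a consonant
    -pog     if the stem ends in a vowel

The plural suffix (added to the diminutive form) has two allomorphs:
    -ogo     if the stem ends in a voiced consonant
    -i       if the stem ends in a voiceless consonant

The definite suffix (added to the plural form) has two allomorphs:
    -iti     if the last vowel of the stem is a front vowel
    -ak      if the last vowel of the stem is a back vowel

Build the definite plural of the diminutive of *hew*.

hewahiiti

*hew* — final sound /w/ (a consonant) → -ah → *hewah*.
The final consonant of the diminutive form *hewah* is /h/, which is voiceless, so the plural suffix is -i, giving *hewahi*.
The last vowel of the plural form *hewahi* is /i/, which is a front vowel, so the definite suffix is -iti, giving *hewahiiti*.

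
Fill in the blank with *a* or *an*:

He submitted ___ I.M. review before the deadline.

an

The indefinite article is chosen by the initial *sound* of the following word, not its spelling.
The initialism *I.M.* is read letter by letter; the first letter, I, is pronounced /aɪ/, which begins with a vowel sound.
So the article is *an*: He submitted an I.M. review before the deadline.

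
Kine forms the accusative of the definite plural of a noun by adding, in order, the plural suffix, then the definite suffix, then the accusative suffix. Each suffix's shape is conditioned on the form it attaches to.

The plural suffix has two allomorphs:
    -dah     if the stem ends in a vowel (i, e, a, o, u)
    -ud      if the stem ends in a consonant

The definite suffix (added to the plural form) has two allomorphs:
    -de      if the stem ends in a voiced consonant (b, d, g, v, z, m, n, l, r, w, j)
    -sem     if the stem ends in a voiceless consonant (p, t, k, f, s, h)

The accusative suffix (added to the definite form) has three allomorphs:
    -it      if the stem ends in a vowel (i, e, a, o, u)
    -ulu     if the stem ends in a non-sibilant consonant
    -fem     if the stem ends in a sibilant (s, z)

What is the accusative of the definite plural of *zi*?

The final sound of *zi* is /i/, which is a vowel, so the plural suffix is -dah, giving *zidah*.
Since the final consonant of the plural form *zidah* is /h/ (voiceless), it takes -sem, giving *zidahsem*.
The definite form *zidahsem* — final sound /m/ (a non-sibilant consonant) → -ulu → *zidahsemulu*.

zidahsemulu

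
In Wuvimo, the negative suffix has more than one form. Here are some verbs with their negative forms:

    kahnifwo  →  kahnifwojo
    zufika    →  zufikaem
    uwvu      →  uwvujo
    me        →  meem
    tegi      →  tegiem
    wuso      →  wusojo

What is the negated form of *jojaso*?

The pattern is rounding harmony: -jo when the last vowel of the stem is a rounded vowel (*kahnifwo*, *uwvu*, *wuso*); -em when the last vowel of the stem is an unrounded vowel (*zufika*, *me*, *tegi*).
*jojaso*: last vowel = /o/, a rounded vowel → -jo → *jojasojo*.

jojasojo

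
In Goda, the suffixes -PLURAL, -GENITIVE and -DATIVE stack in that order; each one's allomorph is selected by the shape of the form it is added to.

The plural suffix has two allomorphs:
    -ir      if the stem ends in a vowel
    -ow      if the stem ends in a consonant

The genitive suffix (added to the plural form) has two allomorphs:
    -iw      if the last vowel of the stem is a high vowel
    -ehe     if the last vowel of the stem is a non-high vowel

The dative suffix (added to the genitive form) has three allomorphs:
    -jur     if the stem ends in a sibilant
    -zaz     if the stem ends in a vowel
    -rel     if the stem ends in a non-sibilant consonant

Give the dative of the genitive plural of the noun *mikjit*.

*mikjit*: final sound = /t/, a consonant → -ow → *mikjitow*.
Since the last vowel of the plural form *mikjitow* is /o/ (a non-high vowel), it takes -ehe, giving *mikjitowehe*.
The genitive form *mikjitowehe*: final sound = /e/, a vowel → -zaz → *mikjitowehezaz*.

mikjitowehezaz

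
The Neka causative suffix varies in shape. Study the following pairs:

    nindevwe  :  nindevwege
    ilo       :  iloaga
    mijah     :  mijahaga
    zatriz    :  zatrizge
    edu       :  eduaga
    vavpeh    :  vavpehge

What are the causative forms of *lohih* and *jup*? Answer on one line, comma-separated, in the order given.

The suffix is conditioned by the last vowel: -ge when the last vowel of the stem is a front vowel (*nindevwe*, *zatriz*, *vavpeh*); -aga when the last vowel of the stem is a back vowel (*ilo*, *mijah*, *edu*).
The last vowel of *lohih* is /i/, which is a front vowel, so the suffix is -ge, giving *lohihge*.
Since the last vowel of *jup* is /u/ (a back vowel), it takes -aga, giving *jupaga*.

lohihge, jupaga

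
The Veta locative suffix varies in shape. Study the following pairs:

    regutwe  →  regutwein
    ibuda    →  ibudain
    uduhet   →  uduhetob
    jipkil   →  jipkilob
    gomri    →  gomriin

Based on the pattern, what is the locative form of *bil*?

bilob

The pattern is consonant vs. vowel: -ob when the stem ends in a consonant (*uduhet*, *jipkil*); -in when the stem ends in a vowel (*regutwe*, *ibuda*, *gomri*).
*bil*: final sound = /l/, a consonant → -ob → *bilob*.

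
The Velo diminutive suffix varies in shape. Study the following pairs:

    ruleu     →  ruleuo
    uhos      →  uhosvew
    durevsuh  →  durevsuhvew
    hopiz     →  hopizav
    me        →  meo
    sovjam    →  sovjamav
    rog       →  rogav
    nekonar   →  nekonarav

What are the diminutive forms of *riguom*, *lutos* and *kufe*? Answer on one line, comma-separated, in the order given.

riguomav, lutosvew, kufeo

The suffix is conditioned by the final sound: -vew when the stem ends in a voiceless consonant (*uhos*, *durevsuh*); -av when the stem ends in a voiced consonant (*hopiz*, *sovjam*, *rog*, *nekonar*); -o when the stem ends in a vowel (*ruleu*, *me*).
*riguom* — final sound /m/ (a voiced consonant) → -av → *riguomav*.
The final sound of *lutos* is /s/, which is a voiceless consonant, so the suffix is -vew, giving *lutosvew*.
The final sound of *kufe* is /e/, which is a vowel, so the suffix is -o, giving *kufeo*.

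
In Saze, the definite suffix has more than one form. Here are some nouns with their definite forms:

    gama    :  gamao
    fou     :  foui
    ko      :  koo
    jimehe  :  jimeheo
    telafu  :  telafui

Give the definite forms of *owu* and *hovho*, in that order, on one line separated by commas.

owui, hovhoo

The suffix is conditioned by the last vowel: -i when the last vowel of the stem is a high vowel (*fou*, *telafu*); -o when the last vowel of the stem is a non-high vowel (*gama*, *ko*, *jimehe*).
Since the last vowel of *owu* is /u/ (a high vowel), it takes -i, giving *owui*.
Since the last vowel of *hovho* is /o/ (a non-high vowel), it takes -o, giving *hovhoo*.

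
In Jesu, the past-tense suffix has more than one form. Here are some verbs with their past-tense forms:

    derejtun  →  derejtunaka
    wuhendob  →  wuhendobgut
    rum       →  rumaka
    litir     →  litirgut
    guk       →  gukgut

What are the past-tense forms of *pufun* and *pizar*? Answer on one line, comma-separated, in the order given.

pufunaka, pizargut

The alternation tracks the final consonant of the stem — -aka when the stem ends in a nasal (*derejtun*, *rum*); -gut when the stem ends in a non-nasal consonant (*wuhendob*, *litir*, *guk*).
Since the final consonant of *pufun* is /n/ (a nasal), it takes -aka, giving *pufunaka*.
The final consonant of *pizar* is /r/, which is non-nasal, so the suffix is -gut, giving *pizargut*.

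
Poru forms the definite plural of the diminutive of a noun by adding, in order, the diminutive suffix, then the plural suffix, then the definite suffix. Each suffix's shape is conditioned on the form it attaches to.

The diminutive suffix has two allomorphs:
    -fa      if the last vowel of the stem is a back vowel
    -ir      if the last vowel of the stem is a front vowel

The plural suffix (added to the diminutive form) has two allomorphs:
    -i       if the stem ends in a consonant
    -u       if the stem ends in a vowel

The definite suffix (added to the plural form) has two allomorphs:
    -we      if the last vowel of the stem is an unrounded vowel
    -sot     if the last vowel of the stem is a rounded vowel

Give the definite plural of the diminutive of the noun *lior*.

Since the last vowel of *lior* is /o/ (a back vowel), it takes -fa, giving *liorfa*.
The diminutive form *liorfa* — final sound /a/ (a vowel) → -u → *liorfau*.
The plural form *liorfau* — last vowel /u/ (a rounded vowel) → -sot → *liorfausot*.

liorfausot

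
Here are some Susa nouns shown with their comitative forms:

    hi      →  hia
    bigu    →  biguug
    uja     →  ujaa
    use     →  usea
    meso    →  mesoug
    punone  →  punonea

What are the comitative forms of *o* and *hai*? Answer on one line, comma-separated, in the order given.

oug, haia

The pattern is rounding harmony: -ug when the last vowel of the stem is a rounded vowel (*bigu*, *meso*); -a when the last vowel of the stem is an unrounded vowel (*hi*, *uja*, *use*, *punone*).
The last vowel of *o* is /o/, which is a rounded vowel, so the suffix is -ug, giving *oug*.
Since the last vowel of *hai* is /i/ (an unrounded vowel), it takes -a, giving *haia*.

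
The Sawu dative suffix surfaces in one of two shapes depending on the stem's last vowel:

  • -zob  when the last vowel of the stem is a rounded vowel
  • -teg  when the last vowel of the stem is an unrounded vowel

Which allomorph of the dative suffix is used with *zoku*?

-zob

*zoku*: last vowel = /u/, a rounded vowel → -zob.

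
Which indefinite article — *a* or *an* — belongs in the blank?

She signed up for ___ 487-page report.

a

The indefinite article is chosen by the initial *sound* of the following word, not its spelling.
The number *487* is spoken "four hundred …", beginning with /fɔr/ — a consonant sound.
So the article is *a*: She signed up for a 487-page report.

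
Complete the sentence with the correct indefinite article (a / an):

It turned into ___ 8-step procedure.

The indefinite article is chosen by the initial *sound* of the following word, not its spelling.
The number *8* is spoken "eight", beginning with /eɪt/ — a vowel sound.
So the article is *an*: It turned into an 8-step procedure.

an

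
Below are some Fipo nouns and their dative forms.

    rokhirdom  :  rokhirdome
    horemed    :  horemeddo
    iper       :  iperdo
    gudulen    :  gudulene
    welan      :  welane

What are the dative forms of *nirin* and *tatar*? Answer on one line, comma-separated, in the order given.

The pattern is nasality of the final consonant: -e when the stem ends in a nasal (*rokhirdom*, *gudulen*, *welan*); -do when the stem ends in a non-nasal consonant (*horemed*, *iper*).
*nirin* — final consonant /n/ (a nasal) → -e → *nirine*.
*tatar*: final consonant = /r/, non-nasal → -do → *tatardo*.

nirine, tatardo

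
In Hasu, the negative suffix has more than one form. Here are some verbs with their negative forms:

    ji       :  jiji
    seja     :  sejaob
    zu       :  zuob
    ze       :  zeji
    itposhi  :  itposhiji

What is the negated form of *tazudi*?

tazudiji

Looking at the last vowel of each stem: -ji when the last vowel of the stem is a front vowel (*ji*, *ze*, *itposhi*); -ob when the last vowel of the stem is a back vowel (*seja*, *zu*).
Since the last vowel of *tazudi* is /i/ (a front vowel), it takes -ji, giving *tazudiji*.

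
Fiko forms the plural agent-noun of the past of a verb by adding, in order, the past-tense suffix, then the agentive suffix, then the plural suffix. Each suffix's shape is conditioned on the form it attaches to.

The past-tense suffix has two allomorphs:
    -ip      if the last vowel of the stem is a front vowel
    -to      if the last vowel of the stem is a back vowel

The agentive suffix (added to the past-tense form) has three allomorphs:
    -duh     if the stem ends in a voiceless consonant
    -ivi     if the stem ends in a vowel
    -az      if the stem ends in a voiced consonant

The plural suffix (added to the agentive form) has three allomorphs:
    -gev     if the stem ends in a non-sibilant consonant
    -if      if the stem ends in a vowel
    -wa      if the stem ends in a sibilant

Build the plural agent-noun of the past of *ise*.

The last vowel of *ise* is /e/, which is a front vowel, so the past-tense suffix is -ip, giving *iseip*.
The past-tense form *iseip*: final sound = /p/, a voiceless consonant → -duh → *iseipduh*.
The final sound of the agentive form *iseipduh* is /h/, which is a non-sibilant consonant, so the plural suffix is -gev, giving *iseipduhgev*.

iseipduhgev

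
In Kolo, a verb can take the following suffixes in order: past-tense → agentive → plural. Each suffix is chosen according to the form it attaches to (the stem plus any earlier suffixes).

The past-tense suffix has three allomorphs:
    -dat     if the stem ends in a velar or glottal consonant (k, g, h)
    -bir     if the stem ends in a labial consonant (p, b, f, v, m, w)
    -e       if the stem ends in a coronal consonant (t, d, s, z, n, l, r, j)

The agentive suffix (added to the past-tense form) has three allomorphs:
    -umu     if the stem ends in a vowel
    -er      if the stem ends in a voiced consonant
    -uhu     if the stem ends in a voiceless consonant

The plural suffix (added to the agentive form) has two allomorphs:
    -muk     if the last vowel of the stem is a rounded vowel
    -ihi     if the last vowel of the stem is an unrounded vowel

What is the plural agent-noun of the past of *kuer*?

kuereumumuk

*kuer* — final consonant /r/ (coronal) → -e → *kuere*.
Since the final sound of the past-tense form *kuere* is /e/ (a vowel), it takes -umu, giving *kuereumu*.
Since the last vowel of the agentive form *kuereumu* is /u/ (a rounded vowel), it takes -muk, giving *kuereumumuk*.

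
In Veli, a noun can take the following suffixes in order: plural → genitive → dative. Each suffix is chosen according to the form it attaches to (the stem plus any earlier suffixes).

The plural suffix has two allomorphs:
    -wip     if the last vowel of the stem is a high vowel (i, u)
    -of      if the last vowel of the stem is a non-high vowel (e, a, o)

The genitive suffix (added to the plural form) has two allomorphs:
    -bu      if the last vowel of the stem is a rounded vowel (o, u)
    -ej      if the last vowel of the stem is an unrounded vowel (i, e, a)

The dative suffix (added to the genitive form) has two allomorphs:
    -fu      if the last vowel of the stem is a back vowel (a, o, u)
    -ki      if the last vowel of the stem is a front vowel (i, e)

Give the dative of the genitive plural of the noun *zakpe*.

zakpeofbufu

*zakpe*: last vowel = /e/, a non-high vowel → -of → *zakpeof*.
Since the last vowel of the plural form *zakpeof* is /o/ (a rounded vowel), it takes -bu, giving *zakpeofbu*.
The genitive form *zakpeofbu* — last vowel /u/ (a back vowel) → -fu → *zakpeofbufu*.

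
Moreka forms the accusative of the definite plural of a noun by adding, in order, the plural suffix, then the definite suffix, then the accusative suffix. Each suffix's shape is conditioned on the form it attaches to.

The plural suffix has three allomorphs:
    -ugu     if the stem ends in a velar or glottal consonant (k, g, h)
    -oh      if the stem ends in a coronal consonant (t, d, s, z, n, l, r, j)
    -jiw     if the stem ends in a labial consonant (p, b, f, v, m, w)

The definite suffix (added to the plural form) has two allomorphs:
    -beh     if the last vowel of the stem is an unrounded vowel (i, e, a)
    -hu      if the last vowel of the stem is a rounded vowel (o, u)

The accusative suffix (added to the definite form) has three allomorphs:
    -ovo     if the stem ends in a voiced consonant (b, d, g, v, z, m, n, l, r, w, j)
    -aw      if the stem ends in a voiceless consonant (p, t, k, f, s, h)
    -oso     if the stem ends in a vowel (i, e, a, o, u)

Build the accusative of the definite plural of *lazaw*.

lazawjiwbehaw

The final consonant of *lazaw* is /w/, which is labial, so the plural suffix is -jiw, giving *lazawjiw*.
The plural form *lazawjiw* — last vowel /i/ (an unrounded vowel) → -beh → *lazawjiwbeh*.
The definite form *lazawjiwbeh* — final sound /h/ (a voiceless consonant) → -aw → *lazawjiwbehaw*.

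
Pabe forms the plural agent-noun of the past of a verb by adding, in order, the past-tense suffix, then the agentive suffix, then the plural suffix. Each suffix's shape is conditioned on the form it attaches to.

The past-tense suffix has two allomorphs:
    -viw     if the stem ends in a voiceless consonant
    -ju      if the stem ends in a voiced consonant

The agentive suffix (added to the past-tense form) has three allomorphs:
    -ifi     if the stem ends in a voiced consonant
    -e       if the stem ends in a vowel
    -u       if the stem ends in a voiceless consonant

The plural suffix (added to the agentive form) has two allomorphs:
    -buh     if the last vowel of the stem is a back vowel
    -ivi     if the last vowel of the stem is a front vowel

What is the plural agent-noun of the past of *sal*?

Since the final consonant of *sal* is /l/ (voiced), it takes -ju, giving *salju*.
The past-tense form *salju* — final sound /u/ (a vowel) → -e → *saljue*.
Since the last vowel of the agentive form *saljue* is /e/ (a front vowel), it takes -ivi, giving *saljueivi*.

saljueivi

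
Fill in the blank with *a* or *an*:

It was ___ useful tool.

The indefinite article is chosen by the initial *sound* of the following word, not its spelling.
*useful* begins with the sound /juː/ (u pronounced /juː/) — a consonant sound.
So the article is *a*: It was a useful tool.

a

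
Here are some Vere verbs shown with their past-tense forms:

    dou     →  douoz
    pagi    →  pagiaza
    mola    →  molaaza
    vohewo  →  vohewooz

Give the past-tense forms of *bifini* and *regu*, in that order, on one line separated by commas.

The alternation tracks the last vowel of the stem — -oz when the last vowel of the stem is a rounded vowel (*dou*, *vohewo*); -aza when the last vowel of the stem is an unrounded vowel (*pagi*, *mola*).
Since the last vowel of *bifini* is /i/ (an unrounded vowel), it takes -aza, giving *bifiniaza*.
*regu* — last vowel /u/ (a rounded vowel) → -oz → *reguoz*.

bifiniaza, reguoz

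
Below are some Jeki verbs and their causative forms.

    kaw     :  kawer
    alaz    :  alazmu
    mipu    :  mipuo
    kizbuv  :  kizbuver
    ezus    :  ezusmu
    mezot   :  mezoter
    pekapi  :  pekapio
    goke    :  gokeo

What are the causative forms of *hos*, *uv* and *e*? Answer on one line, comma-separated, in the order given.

Looking at the final sound of each stem: -mu when the stem ends in a sibilant (*alaz*, *ezus*); -er when the stem ends in a non-sibilant consonant (*kaw*, *kizbuv*, *mezot*); -o when the stem ends in a vowel (*mipu*, *pekapi*, *goke*).
The final sound of *hos* is /s/, which is a sibilant, so the suffix is -mu, giving *hosmu*.
Since the final sound of *uv* is /v/ (a non-sibilant consonant), it takes -er, giving *uver*.
*e* — final sound /e/ (a vowel) → -o → *eo*.

hosmu, uver, eo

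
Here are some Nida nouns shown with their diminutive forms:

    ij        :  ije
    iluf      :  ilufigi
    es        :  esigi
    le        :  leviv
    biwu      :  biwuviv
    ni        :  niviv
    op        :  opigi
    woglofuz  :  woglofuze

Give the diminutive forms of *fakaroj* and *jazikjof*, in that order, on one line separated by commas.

The suffix is conditioned by the final sound: -igi when the stem ends in a voiceless consonant (*iluf*, *es*, *op*); -e when the stem ends in a voiced consonant (*ij*, *woglofuz*); -viv when the stem ends in a vowel (*le*, *biwu*, *ni*).
*fakaroj*: final sound = /j/, a voiced consonant → -e → *fakaroje*.
*jazikjof* — final sound /f/ (a voiceless consonant) → -igi → *jazikjofigi*.

fakaroje, jazikjofigi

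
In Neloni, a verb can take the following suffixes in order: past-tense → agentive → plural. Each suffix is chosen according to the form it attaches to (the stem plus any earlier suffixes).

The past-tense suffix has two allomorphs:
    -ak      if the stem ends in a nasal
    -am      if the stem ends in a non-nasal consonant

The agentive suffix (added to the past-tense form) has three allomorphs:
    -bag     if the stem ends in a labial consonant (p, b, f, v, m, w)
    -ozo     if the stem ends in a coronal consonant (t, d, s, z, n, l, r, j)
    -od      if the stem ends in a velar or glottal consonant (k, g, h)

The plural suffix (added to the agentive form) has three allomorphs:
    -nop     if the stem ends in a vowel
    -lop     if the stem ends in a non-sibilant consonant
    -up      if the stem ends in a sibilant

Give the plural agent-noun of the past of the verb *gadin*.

gadinakodlop

*gadin* — final consonant /n/ (a nasal) → -ak → *gadinak*.
Since the final consonant of the past-tense form *gadinak* is /k/ (velar/glottal), it takes -od, giving *gadinakod*.
The final sound of the agentive form *gadinakod* is /d/, which is a non-sibilant consonant, so the plural suffix is -lop, giving *gadinakodlop*.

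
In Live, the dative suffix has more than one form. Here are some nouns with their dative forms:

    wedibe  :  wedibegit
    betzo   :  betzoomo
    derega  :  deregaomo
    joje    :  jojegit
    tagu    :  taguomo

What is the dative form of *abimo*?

The pattern is front/back vowel harmony: -git when the last vowel of the stem is a front vowel (*wedibe*, *joje*); -omo when the last vowel of the stem is a back vowel (*betzo*, *derega*, *tagu*).
The last vowel of *abimo* is /o/, which is a back vowel, so the suffix is -omo, giving *abimoomo*.

abimoomo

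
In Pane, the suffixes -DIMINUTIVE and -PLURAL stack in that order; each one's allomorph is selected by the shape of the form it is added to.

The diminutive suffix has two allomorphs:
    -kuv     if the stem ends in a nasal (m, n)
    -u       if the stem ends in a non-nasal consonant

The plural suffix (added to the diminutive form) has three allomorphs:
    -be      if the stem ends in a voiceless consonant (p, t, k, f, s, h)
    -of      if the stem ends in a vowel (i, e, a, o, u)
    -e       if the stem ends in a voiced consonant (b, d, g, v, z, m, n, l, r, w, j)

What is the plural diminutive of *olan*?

olankuve

*olan*: final consonant = /n/, a nasal → -kuv → *olankuv*.
The diminutive form *olankuv*: final sound = /v/, a voiced consonant → -e → *olankuve*.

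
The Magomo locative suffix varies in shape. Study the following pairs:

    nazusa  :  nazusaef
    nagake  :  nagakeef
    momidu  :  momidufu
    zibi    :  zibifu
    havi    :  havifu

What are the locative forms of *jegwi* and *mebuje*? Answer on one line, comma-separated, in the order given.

Looking at the last vowel of each stem: -fu when the last vowel of the stem is a high vowel (*momidu*, *zibi*, *havi*); -ef when the last vowel of the stem is a non-high vowel (*nazusa*, *nagake*).
*jegwi* — last vowel /i/ (a high vowel) → -fu → *jegwifu*.
Since the last vowel of *mebuje* is /e/ (a non-high vowel), it takes -ef, giving *mebujeef*.

jegwifu, mebujeef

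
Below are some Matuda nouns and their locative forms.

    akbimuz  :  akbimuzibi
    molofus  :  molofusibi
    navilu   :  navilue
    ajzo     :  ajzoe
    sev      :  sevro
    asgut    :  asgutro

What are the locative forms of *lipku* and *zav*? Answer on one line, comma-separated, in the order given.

lipkue, zavro

Looking at the final sound of each stem: -ibi when the stem ends in a sibilant (*akbimuz*, *molofus*); -ro when the stem ends in a non-sibilant consonant (*sev*, *asgut*); -e when the stem ends in a vowel (*navilu*, *ajzo*).
Since the final sound of *lipku* is /u/ (a vowel), it takes -e, giving *lipkue*.
*zav* — final sound /v/ (a non-sibilant consonant) → -ro → *zavro*.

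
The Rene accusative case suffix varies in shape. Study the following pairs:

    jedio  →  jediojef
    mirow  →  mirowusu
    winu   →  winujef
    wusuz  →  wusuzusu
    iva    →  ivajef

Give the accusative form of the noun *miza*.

mizajef

The suffix is conditioned by the final sound: -usu when the stem ends in a consonant (*mirow*, *wusuz*); -jef when the stem ends in a vowel (*jedio*, *winu*, *iva*).
*miza*: final sound = /a/, a vowel → -jef → *mizajef*.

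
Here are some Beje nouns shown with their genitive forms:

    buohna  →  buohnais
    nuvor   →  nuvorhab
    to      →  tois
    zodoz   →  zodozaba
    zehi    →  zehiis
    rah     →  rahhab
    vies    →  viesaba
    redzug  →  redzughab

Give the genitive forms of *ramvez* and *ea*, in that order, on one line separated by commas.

The alternation tracks the final sound of the stem — -aba when the stem ends in a sibilant (*zodoz*, *vies*); -hab when the stem ends in a non-sibilant consonant (*nuvor*, *rah*, *redzug*); -is when the stem ends in a vowel (*buohna*, *to*, *zehi*).
*ramvez* — final sound /z/ (a sibilant) → -aba → *ramvezaba*.
The final sound of *ea* is /a/, which is a vowel, so the suffix is -is, giving *eais*.

ramvezaba, eais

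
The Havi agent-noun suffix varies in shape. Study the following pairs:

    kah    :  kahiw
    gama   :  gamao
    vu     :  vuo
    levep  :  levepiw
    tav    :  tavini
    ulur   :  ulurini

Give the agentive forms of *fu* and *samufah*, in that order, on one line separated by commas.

The pattern is voicing of the final sound: -iw when the stem ends in a voiceless consonant (*kah*, *levep*); -ini when the stem ends in a voiced consonant (*tav*, *ulur*); -o when the stem ends in a vowel (*gama*, *vu*).
*fu*: final sound = /u/, a vowel → -o → *fuo*.
*samufah*: final sound = /h/, a voiceless consonant → -iw → *samufahiw*.

fuo, samufahiw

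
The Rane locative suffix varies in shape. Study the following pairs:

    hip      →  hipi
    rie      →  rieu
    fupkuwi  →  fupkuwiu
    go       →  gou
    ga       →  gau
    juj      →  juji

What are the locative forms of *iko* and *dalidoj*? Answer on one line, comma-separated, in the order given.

The pattern is consonant vs. vowel: -i when the stem ends in a consonant (*hip*, *juj*); -u when the stem ends in a vowel (*rie*, *fupkuwi*, *go*, *ga*).
*iko* — final sound /o/ (a vowel) → -u → *ikou*.
*dalidoj*: final sound = /j/, a consonant → -i → *dalidoji*.

ikou, dalidoji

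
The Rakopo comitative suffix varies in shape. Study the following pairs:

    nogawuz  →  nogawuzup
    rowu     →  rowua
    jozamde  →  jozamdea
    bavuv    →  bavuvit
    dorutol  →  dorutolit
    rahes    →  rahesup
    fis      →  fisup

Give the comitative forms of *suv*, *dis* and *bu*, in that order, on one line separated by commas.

Looking at the final sound of each stem: -up when the stem ends in a sibilant (*nogawuz*, *rahes*, *fis*); -it when the stem ends in a non-sibilant consonant (*bavuv*, *dorutol*); -a when the stem ends in a vowel (*rowu*, *jozamde*).
*suv* — final sound /v/ (a non-sibilant consonant) → -it → *suvit*.
Since the final sound of *dis* is /s/ (a sibilant), it takes -up, giving *disup*.
The final sound of *bu* is /u/, which is a vowel, so the suffix is -a, giving *bua*.

suvit, disup, bua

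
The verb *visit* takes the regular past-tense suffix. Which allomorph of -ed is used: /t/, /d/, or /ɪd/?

/ɪd/

The stem *visit* ends in /t/ or /d/.
The -ed suffix is realized as /ɪd/ after /t, d/; as /t/ after other voiceless consonants; and as /d/ after other voiced sounds.
So -ed on *visit* is pronounced /ɪd/.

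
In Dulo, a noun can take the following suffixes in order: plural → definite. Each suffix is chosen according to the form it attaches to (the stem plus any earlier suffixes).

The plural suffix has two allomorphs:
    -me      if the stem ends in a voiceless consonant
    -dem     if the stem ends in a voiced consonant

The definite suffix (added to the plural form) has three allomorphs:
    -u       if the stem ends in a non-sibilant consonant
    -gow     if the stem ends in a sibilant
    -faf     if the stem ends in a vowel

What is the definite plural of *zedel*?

zedeldemu

Since the final consonant of *zedel* is /l/ (voiced), it takes -dem, giving *zedeldem*.
The plural form *zedeldem*: final sound = /m/, a non-sibilant consonant → -u → *zedeldemu*.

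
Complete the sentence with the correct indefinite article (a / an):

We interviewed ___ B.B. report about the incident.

a

The indefinite article is chosen by the initial *sound* of the following word, not its spelling.
The initialism *B.B.* is read letter by letter; the first letter, B, is pronounced /biː/, which begins with a consonant sound.
So the article is *a*: We interviewed a B.B. report about the incident.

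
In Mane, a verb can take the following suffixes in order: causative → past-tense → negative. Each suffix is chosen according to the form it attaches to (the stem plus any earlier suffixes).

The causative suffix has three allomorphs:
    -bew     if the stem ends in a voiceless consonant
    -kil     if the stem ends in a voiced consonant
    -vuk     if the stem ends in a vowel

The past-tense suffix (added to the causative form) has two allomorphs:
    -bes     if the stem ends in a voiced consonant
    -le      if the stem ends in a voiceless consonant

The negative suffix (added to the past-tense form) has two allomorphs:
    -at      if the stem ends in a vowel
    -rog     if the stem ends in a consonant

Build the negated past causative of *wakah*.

Since the final sound of *wakah* is /h/ (a voiceless consonant), it takes -bew, giving *wakahbew*.
Since the final consonant of the causative form *wakahbew* is /w/ (voiced), it takes -bes, giving *wakahbewbes*.
The final sound of the past-tense form *wakahbewbes* is /s/, which is a consonant, so the negative suffix is -rog, giving *wakahbewbesrog*.

wakahbewbesrog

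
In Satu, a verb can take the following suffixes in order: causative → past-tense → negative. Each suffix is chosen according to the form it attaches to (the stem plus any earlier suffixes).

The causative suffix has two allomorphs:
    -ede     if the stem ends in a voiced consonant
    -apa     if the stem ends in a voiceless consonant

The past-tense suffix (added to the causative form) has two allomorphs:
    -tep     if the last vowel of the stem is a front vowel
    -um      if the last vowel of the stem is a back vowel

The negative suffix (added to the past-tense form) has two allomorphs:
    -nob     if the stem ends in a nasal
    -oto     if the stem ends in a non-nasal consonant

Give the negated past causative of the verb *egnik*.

egnikapaumnob

The final consonant of *egnik* is /k/, which is voiceless, so the causative suffix is -apa, giving *egnikapa*.
The last vowel of the causative form *egnikapa* is /a/, which is a back vowel, so the past-tense suffix is -um, giving *egnikapaum*.
The final consonant of the past-tense form *egnikapaum* is /m/, which is a nasal, so the negative suffix is -nob, giving *egnikapaumnob*.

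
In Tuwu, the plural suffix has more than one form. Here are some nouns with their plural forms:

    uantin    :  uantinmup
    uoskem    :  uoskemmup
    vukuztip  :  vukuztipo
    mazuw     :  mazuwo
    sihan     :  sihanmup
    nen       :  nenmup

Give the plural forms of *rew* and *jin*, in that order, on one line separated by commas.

rewo, jinmup

The pattern is nasality of the final consonant: -mup when the stem ends in a nasal (*uantin*, *uoskem*, *sihan*, *nen*); -o when the stem ends in a non-nasal consonant (*vukuztip*, *mazuw*).
The final consonant of *rew* is /w/, which is non-nasal, so the suffix is -o, giving *rewo*.
*jin* — final consonant /n/ (a nasal) → -mup → *jinmup*.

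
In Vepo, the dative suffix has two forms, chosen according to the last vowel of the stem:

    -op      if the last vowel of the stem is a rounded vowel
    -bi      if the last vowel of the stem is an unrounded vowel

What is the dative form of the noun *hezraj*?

*hezraj* — last vowel /a/ (an unrounded vowel) → -bi → *hezrajbi*.

hezrajbi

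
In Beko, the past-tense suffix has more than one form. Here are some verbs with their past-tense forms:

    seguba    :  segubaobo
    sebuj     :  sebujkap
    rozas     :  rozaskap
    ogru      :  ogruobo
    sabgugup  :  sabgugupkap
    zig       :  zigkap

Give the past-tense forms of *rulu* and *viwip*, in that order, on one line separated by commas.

Looking at the final sound of each stem: -kap when the stem ends in a consonant (*sebuj*, *rozas*, *sabgugup*, *zig*); -obo when the stem ends in a vowel (*seguba*, *ogru*).
*rulu*: final sound = /u/, a vowel → -obo → *ruluobo*.
The final sound of *viwip* is /p/, which is a consonant, so the suffix is -kap, giving *viwipkap*.

ruluobo, viwipkap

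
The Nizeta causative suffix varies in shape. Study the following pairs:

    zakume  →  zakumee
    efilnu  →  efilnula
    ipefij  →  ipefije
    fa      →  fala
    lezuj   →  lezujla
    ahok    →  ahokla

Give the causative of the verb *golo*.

Looking at the last vowel of each stem: -e when the last vowel of the stem is a front vowel (*zakume*, *ipefij*); -la when the last vowel of the stem is a back vowel (*efilnu*, *fa*, *lezuj*, *ahok*).
Since the last vowel of *golo* is /o/ (a back vowel), it takes -la, giving *golola*.

golola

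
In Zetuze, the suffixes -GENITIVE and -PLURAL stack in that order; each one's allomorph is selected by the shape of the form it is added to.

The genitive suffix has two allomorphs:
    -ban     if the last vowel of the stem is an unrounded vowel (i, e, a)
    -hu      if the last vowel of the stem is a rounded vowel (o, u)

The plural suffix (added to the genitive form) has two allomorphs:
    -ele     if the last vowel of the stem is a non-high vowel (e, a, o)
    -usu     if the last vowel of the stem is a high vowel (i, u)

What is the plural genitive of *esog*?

The last vowel of *esog* is /o/, which is a rounded vowel, so the genitive suffix is -hu, giving *esoghu*.
The last vowel of the genitive form *esoghu* is /u/, which is a high vowel, so the plural suffix is -usu, giving *esoghuusu*.

esoghuusu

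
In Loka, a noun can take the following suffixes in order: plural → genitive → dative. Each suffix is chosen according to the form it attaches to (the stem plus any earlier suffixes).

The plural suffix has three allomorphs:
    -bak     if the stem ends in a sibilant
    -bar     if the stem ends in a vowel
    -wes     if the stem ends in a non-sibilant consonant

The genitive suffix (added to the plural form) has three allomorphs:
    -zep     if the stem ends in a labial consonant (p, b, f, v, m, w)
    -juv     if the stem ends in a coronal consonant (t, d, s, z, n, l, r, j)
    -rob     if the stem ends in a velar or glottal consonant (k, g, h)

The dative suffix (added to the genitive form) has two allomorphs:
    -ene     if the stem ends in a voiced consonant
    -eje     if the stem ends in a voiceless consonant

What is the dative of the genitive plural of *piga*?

*piga*: final sound = /a/, a vowel → -bar → *pigabar*.
The plural form *pigabar*: final consonant = /r/, coronal → -juv → *pigabarjuv*.
The genitive form *pigabarjuv*: final consonant = /v/, voiced → -ene → *pigabarjuvene*.

pigabarjuvene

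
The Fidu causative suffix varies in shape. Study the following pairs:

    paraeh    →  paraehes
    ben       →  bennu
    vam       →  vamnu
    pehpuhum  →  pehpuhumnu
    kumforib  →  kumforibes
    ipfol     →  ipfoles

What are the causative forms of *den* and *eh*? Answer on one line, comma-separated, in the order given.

dennu, ehes

Looking at the final consonant of each stem: -nu when the stem ends in a nasal (*ben*, *vam*, *pehpuhum*); -es when the stem ends in a non-nasal consonant (*paraeh*, *kumforib*, *ipfol*).
The final consonant of *den* is /n/, which is a nasal, so the suffix is -nu, giving *dennu*.
The final consonant of *eh* is /h/, which is non-nasal, so the suffix is -es, giving *ehes*.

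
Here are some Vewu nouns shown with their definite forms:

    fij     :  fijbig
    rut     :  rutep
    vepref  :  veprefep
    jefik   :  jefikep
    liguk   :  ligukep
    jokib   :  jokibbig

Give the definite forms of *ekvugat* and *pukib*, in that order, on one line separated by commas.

ekvugatep, pukibbig

Looking at the final consonant of each stem: -ep when the stem ends in a voiceless consonant (*rut*, *vepref*, *jefik*, *liguk*); -big when the stem ends in a voiced consonant (*fij*, *jokib*).
*ekvugat* — final consonant /t/ (voiceless) → -ep → *ekvugatep*.
Since the final consonant of *pukib* is /b/ (voiced), it takes -big, giving *pukibbig*.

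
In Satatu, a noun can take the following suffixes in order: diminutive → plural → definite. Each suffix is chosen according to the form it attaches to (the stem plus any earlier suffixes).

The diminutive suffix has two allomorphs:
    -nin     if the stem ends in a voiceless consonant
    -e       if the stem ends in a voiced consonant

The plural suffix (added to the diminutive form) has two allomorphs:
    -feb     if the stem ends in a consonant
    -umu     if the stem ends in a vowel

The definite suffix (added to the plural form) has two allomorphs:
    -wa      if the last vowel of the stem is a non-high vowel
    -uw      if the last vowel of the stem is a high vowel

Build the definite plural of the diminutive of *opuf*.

The final consonant of *opuf* is /f/, which is voiceless, so the diminutive suffix is -nin, giving *opufnin*.
Since the final sound of the diminutive form *opufnin* is /n/ (a consonant), it takes -feb, giving *opufninfeb*.
The last vowel of the plural form *opufninfeb* is /e/, which is a non-high vowel, so the definite suffix is -wa, giving *opufninfebwa*.

opufninfebwa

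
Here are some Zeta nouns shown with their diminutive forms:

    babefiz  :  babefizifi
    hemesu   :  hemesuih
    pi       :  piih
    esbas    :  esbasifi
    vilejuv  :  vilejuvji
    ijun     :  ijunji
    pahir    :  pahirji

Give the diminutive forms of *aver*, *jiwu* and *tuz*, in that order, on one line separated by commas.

Looking at the final sound of each stem: -ifi when the stem ends in a sibilant (*babefiz*, *esbas*); -ji when the stem ends in a non-sibilant consonant (*vilejuv*, *ijun*, *pahir*); -ih when the stem ends in a vowel (*hemesu*, *pi*).
*aver*: final sound = /r/, a non-sibilant consonant → -ji → *averji*.
*jiwu*: final sound = /u/, a vowel → -ih → *jiwuih*.
*tuz*: final sound = /z/, a sibilant → -ifi → *tuzifi*.

averji, jiwuih, tuzifi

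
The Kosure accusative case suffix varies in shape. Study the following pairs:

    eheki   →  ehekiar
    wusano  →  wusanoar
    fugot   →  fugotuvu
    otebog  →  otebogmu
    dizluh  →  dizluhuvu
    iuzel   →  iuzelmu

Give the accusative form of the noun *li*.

liar

The suffix is conditioned by the final sound: -uvu when the stem ends in a voiceless consonant (*fugot*, *dizluh*); -mu when the stem ends in a voiced consonant (*otebog*, *iuzel*); -ar when the stem ends in a vowel (*eheki*, *wusano*).
The final sound of *li* is /i/, which is a vowel, so the suffix is -ar, giving *liar*.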